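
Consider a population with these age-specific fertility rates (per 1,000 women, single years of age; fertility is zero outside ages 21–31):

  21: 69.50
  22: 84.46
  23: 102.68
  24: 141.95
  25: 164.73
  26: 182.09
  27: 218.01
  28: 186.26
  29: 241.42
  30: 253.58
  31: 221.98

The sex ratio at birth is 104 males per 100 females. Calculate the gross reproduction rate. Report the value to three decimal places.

Proportion female at birth = 100 / (100 + 104) = 0.49020.
Sum of ASFRs = 69.50 + 84.46 + 102.68 + 141.95 + 164.73 + 182.09 + 218.01 + 186.26 + 241.42 + 253.58 + 221.98 = 1866.66
TFR = 1866.66 / 1000 = 1.86666
GRR = 0.49020 × 1.86666 = 0.91504

0.915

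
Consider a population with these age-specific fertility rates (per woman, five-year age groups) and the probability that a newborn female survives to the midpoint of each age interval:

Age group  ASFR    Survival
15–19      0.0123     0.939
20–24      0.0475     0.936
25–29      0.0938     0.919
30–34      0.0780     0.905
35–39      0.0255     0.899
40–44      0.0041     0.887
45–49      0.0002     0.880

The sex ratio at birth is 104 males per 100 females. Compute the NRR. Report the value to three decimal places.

0.587

Proportion female at birth = 100 / (100 + 104) = 0.49020.
Per-age-group product (5 × ASFR × survival probability):
  15–19: 5 × 0.0123 × 0.939 = 0.05775
  20–24: 5 × 0.0475 × 0.936 = 0.22230
  25–29: 5 × 0.0938 × 0.919 = 0.43101
  30–34: 5 × 0.0780 × 0.905 = 0.35295
  35–39: 5 × 0.0255 × 0.899 = 0.11462
  40–44: 5 × 0.0041 × 0.887 = 0.01818
  45–49: 5 × 0.0002 × 0.880 = 0.00088
Sum = 1.19769
NRR = 0.49020 × 1.19769 = 0.58711
NRR < 1, so the cohort does not fully replace itself.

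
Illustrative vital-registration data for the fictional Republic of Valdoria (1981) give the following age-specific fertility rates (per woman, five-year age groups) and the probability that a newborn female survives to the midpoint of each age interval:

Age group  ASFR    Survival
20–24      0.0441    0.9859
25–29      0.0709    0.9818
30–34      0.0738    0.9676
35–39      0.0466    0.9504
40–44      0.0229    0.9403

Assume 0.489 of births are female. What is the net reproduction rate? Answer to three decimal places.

0.612

Proportion female at birth = 0.489.
Survival-weighted fertility by age (5·fₓ·Sₓ):
  20–24: 5 × 0.0441 × 0.9859 = 0.21739
  25–29: 5 × 0.0709 × 0.9818 = 0.34805
  30–34: 5 × 0.0738 × 0.9676 = 0.35704
  35–39: 5 × 0.0466 × 0.9504 = 0.22144
  40–44: 5 × 0.0229 × 0.9403 = 0.10766
Sum = 1.25158
NRR = 0.489 × 1.25158 = 0.61202
An NRR under 1 implies long-run decline under these rates.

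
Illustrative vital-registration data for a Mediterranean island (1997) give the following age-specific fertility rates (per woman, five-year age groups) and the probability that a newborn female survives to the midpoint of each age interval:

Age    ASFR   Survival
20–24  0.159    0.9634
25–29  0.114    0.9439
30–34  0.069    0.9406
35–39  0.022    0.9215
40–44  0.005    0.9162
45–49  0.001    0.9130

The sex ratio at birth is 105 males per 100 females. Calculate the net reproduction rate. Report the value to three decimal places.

Proportion female at birth = 100 / (100 + 105) = 0.48780.
Per-age-group product (5 × ASFR × survival probability):
  20–24: 5 × 0.159 × 0.9634 = 0.76590
  25–29: 5 × 0.114 × 0.9439 = 0.53802
  30–34: 5 × 0.069 × 0.9406 = 0.32451
  35–39: 5 × 0.022 × 0.9215 = 0.10137
  40–44: 5 × 0.005 × 0.9162 = 0.02291
  45–49: 5 × 0.001 × 0.9130 = 0.00457
Sum = 1.75728
NRR = 0.48780 × 1.75728 = 0.85720
An NRR under 1 implies long-run decline under these rates.

0.857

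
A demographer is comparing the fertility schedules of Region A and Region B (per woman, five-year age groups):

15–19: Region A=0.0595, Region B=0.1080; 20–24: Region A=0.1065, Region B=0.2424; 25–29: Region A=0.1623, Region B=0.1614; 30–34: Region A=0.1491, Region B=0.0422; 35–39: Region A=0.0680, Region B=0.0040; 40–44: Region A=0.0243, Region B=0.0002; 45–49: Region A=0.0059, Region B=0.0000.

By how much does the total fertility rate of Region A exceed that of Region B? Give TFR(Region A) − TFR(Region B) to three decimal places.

0.087

Region A:
  Sum of ASFRs = 0.0595 + 0.1065 + 0.1623 + 0.1491 + 0.0680 + 0.0243 + 0.0059 = 0.5756
  TFR = 5 × 0.5756 = 2.878
Region B:
  Sum of ASFRs = 0.1080 + 0.2424 + 0.1614 + 0.0422 + 0.0040 + 0.0002 + 0.0000 = 0.5582
  TFR = 5 × 0.5582 = 2.791
Difference = 2.878 − 2.791 = 0.087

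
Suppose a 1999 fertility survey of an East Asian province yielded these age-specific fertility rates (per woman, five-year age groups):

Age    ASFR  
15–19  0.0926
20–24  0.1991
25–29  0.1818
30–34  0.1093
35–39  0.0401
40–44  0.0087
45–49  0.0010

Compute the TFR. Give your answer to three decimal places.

3.163

Sum of ASFRs = 0.0926 + 0.1991 + 0.1818 + 0.1093 + 0.0401 + 0.0087 + 0.0010 = 0.6326
TFR = 5 × 0.6326 = 3.163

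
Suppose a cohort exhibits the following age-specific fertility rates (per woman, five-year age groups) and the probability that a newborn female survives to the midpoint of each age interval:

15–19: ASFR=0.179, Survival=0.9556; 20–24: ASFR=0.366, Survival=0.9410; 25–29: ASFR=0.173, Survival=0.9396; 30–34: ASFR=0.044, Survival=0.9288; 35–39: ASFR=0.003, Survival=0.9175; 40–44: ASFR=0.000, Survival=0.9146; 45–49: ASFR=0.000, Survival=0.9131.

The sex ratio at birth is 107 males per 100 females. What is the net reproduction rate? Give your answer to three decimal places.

Proportion female at birth = 100 / (100 + 107) = 0.48309.
Each age group contributes 5 × ASFR × survival:
  15–19: 5 × 0.179 × 0.9556 = 0.85526
  20–24: 5 × 0.366 × 0.9410 = 1.72203
  25–29: 5 × 0.173 × 0.9396 = 0.81275
  30–34: 5 × 0.044 × 0.9288 = 0.20434
  35–39: 5 × 0.003 × 0.9175 = 0.01376
  40–44: 5 × 0.000 × 0.9146 = 0.00000
  45–49: 5 × 0.000 × 0.9131 = 0.00000
Sum = 3.60814
NRR = 0.48309 × 3.60814 = 1.74306
NRR > 1, so each generation more than replaces itself.

1.743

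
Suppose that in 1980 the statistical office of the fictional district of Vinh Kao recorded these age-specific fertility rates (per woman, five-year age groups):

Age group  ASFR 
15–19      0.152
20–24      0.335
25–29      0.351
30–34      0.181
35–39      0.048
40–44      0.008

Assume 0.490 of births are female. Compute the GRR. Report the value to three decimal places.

Proportion female at birth = 0.490.
Sum of ASFRs = 0.152 + 0.335 + 0.351 + 0.181 + 0.048 + 0.008 = 1.075
TFR = 5 × 1.075 = 5.375
GRR = 0.490 × 5.375 = 2.63375

2.634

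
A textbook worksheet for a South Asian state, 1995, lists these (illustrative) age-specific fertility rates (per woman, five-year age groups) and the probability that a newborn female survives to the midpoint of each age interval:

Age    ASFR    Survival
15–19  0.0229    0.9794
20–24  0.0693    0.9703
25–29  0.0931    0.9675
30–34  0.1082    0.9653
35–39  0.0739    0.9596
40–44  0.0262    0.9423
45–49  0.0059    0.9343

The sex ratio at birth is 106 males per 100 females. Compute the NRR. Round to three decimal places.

Proportion female at birth = 100 / (100 + 106) = 0.48544.
Weighting each age-specific rate by interval width and survival:
  15–19: 5 × 0.0229 × 0.9794 = 0.11214
  20–24: 5 × 0.0693 × 0.9703 = 0.33621
  25–29: 5 × 0.0931 × 0.9675 = 0.45037
  30–34: 5 × 0.1082 × 0.9653 = 0.52223
  35–39: 5 × 0.0739 × 0.9596 = 0.35457
  40–44: 5 × 0.0262 × 0.9423 = 0.12344
  45–49: 5 × 0.0059 × 0.9343 = 0.02756
Sum = 1.92652
NRR = 0.48544 × 1.92652 = 0.93521
With NRR below 1 the population is below replacement fertility.

0.935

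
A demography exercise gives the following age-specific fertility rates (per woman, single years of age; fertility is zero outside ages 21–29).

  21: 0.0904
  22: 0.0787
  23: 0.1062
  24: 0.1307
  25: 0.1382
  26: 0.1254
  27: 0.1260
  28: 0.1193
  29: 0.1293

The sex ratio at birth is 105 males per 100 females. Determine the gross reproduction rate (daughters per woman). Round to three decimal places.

Proportion female at birth = 100 / (100 + 105) = 0.48780.
Sum of ASFRs = 0.0904 + 0.0787 + 0.1062 + 0.1307 + 0.1382 + 0.1254 + 0.1260 + 0.1193 + 0.1293 = 1.0442
TFR = 1.0442
GRR = 0.48780 × 1.0442 = 0.50936

0.509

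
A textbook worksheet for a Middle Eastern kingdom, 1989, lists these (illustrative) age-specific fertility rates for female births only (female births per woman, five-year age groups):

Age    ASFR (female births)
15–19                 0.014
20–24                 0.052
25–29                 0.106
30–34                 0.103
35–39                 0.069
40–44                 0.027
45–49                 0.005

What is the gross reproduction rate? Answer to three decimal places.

Sum of female ASFRs = 0.014 + 0.052 + 0.106 + 0.103 + 0.069 + 0.027 + 0.005 = 0.376
GRR = 5 × 0.376 = 1.88

1.880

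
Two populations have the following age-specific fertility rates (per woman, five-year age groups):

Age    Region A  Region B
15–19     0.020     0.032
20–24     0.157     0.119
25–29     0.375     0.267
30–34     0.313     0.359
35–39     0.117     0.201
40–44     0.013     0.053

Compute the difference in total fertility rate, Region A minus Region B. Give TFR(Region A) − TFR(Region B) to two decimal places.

-0.18

Region A:
  Sum of ASFRs = 0.020 + 0.157 + 0.375 + 0.313 + 0.117 + 0.013 = 0.995
  TFR = 5 × 0.995 = 4.975
Region B:
  Sum of ASFRs = 0.032 + 0.119 + 0.267 + 0.359 + 0.201 + 0.053 = 1.031
  TFR = 5 × 1.031 = 5.155
Difference = 4.975 − 5.155 = -0.18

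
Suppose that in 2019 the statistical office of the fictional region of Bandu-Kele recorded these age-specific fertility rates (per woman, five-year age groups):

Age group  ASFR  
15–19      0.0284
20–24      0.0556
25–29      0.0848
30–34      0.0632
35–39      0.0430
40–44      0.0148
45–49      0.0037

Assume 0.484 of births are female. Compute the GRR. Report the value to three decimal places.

0.710

Proportion female at birth = 0.484.
Sum of ASFRs = 0.0284 + 0.0556 + 0.0848 + 0.0632 + 0.0430 + 0.0148 + 0.0037 = 0.2935
TFR = 5 × 0.2935 = 1.4675
GRR = 0.484 × 1.4675 = 0.71027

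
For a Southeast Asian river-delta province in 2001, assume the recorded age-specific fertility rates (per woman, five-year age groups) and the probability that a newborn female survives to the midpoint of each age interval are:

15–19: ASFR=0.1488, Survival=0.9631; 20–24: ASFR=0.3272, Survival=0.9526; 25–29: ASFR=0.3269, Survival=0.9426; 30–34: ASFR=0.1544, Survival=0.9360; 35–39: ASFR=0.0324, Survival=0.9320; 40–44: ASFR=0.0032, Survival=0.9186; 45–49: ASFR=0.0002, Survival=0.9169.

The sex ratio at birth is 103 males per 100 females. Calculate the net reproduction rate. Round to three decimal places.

Proportion female at birth = 100 / (100 + 103) = 0.49261.
Each age group contributes 5 × ASFR × survival:
  15–19: 5 × 0.1488 × 0.9631 = 0.71655
  20–24: 5 × 0.3272 × 0.9526 = 1.55845
  25–29: 5 × 0.3269 × 0.9426 = 1.54068
  30–34: 5 × 0.1544 × 0.9360 = 0.72259
  35–39: 5 × 0.0324 × 0.9320 = 0.15098
  40–44: 5 × 0.0032 × 0.9186 = 0.01470
  45–49: 5 × 0.0002 × 0.9169 = 0.00092
Sum = 4.70487
NRR = 0.49261 × 4.70487 = 2.31767
An NRR exceeding 1 indicates intrinsic growth under these rates.

2.318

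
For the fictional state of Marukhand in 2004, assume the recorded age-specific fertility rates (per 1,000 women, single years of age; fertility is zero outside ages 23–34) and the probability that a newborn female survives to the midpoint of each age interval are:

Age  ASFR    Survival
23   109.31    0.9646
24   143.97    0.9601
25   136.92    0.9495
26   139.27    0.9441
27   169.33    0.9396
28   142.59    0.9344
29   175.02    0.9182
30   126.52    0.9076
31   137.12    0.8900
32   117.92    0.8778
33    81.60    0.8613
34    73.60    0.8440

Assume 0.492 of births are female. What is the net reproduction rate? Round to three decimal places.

0.704

Proportion female at birth = 0.492.
Weighting each age-specific rate by interval width and survival:
  23: 1 × 109.31/1000 × 0.9646 = 0.10544
  24: 1 × 143.97/1000 × 0.9601 = 0.13823
  25: 1 × 136.92/1000 × 0.9495 = 0.13001
  26: 1 × 139.27/1000 × 0.9441 = 0.13148
  27: 1 × 169.33/1000 × 0.9396 = 0.15910
  28: 1 × 142.59/1000 × 0.9344 = 0.13324
  29: 1 × 175.02/1000 × 0.9182 = 0.16070
  30: 1 × 126.52/1000 × 0.9076 = 0.11483
  31: 1 × 137.12/1000 × 0.8900 = 0.12204
  32: 1 × 117.92/1000 × 0.8778 = 0.10351
  33: 1 × 81.60/1000 × 0.8613 = 0.07028
  34: 1 × 73.60/1000 × 0.8440 = 0.06212
Sum = 1.43098
NRR = 0.492 × 1.43098 = 0.70404
With NRR below 1 the population is below replacement fertility.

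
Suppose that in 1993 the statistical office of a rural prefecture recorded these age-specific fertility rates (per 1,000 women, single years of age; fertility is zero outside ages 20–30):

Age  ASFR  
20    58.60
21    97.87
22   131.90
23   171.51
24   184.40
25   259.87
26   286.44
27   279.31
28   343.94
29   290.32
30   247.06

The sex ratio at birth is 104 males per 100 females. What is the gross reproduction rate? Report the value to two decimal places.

Proportion female at birth = 100 / (100 + 104) = 0.49020.
Sum of ASFRs = 58.60 + 97.87 + 131.90 + 171.51 + 184.40 + 259.87 + 286.44 + 279.31 + 343.94 + 290.32 + 247.06 = 2351.22
TFR = 2351.22 / 1000 = 2.35122
GRR = 0.49020 × 2.35122 = 1.15257

1.15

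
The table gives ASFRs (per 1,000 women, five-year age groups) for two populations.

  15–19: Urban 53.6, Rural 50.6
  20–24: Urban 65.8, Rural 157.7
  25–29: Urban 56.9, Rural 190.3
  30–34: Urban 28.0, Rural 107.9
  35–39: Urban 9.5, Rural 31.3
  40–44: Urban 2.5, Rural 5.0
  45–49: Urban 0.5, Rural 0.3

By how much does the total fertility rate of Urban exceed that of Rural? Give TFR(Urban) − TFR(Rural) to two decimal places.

Urban:
  Sum of ASFRs = 53.6 + 65.8 + 56.9 + 28.0 + 9.5 + 2.5 + 0.5 = 216.8
  TFR = 5 × 216.8 / 1000 = 1.084
Rural:
  Sum of ASFRs = 50.6 + 157.7 + 190.3 + 107.9 + 31.3 + 5.0 + 0.3 = 543.1
  TFR = 5 × 543.1 / 1000 = 2.7155
Difference = 1.084 − 2.7155 = -1.6315

-1.63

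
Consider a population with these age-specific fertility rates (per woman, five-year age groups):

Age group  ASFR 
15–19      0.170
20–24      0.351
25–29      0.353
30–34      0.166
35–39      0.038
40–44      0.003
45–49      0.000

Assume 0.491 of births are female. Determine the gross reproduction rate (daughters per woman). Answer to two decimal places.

Proportion female at birth = 0.491.
Sum of ASFRs = 0.170 + 0.351 + 0.353 + 0.166 + 0.038 + 0.003 + 0.000 = 1.081
TFR = 5 × 1.081 = 5.405
GRR = 0.491 × 5.405 = 2.65386

2.65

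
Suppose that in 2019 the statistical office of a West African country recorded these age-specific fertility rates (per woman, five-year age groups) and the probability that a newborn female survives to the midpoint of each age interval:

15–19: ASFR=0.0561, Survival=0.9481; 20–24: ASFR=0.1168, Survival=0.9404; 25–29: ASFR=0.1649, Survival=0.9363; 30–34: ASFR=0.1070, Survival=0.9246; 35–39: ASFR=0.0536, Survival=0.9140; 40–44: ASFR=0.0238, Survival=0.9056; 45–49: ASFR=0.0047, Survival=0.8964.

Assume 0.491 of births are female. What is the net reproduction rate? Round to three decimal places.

1.206

Proportion female at birth = 0.491.
Survival-weighted fertility by age (5·fₓ·Sₓ):
  15–19: 5 × 0.0561 × 0.9481 = 0.26594
  20–24: 5 × 0.1168 × 0.9404 = 0.54919
  25–29: 5 × 0.1649 × 0.9363 = 0.77198
  30–34: 5 × 0.1070 × 0.9246 = 0.49466
  35–39: 5 × 0.0536 × 0.9140 = 0.24495
  40–44: 5 × 0.0238 × 0.9056 = 0.10777
  45–49: 5 × 0.0047 × 0.8964 = 0.02107
Sum = 2.45556
NRR = 0.491 × 2.45556 = 1.20568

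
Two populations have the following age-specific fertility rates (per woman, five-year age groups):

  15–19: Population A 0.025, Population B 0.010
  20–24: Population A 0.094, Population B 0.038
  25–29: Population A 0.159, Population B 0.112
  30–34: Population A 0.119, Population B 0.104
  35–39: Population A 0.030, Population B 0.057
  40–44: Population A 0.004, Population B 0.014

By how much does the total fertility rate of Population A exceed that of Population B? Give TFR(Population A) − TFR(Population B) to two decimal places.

0.48

Population A:
  Sum of ASFRs = 0.025 + 0.094 + 0.159 + 0.119 + 0.030 + 0.004 = 0.431
  TFR = 5 × 0.431 = 2.155
Population B:
  Sum of ASFRs = 0.010 + 0.038 + 0.112 + 0.104 + 0.057 + 0.014 = 0.335
  TFR = 5 × 0.335 = 1.675
Difference = 2.155 − 1.675 = 0.48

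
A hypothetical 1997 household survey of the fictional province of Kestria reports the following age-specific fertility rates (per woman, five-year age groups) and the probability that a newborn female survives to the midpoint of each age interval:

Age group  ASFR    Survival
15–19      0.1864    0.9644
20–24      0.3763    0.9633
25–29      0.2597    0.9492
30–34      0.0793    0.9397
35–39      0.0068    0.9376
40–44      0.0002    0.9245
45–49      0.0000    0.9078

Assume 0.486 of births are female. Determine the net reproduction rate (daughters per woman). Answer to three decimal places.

Proportion female at birth = 0.486.
Each age group contributes 5 × ASFR × survival:
  15–19: 5 × 0.1864 × 0.9644 = 0.89882
  20–24: 5 × 0.3763 × 0.9633 = 1.81245
  25–29: 5 × 0.2597 × 0.9492 = 1.23254
  30–34: 5 × 0.0793 × 0.9397 = 0.37259
  35–39: 5 × 0.0068 × 0.9376 = 0.03188
  40–44: 5 × 0.0002 × 0.9245 = 0.00092
  45–49: 5 × 0.0000 × 0.9078 = 0.00000
Sum = 4.34920
NRR = 0.486 × 4.34920 = 2.11371

2.114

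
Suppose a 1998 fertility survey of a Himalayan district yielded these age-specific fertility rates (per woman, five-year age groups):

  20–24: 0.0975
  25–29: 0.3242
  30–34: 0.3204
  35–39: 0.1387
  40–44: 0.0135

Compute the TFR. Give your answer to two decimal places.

Sum of ASFRs = 0.0975 + 0.3242 + 0.3204 + 0.1387 + 0.0135 = 0.8943
TFR = 5 × 0.8943 = 4.4715

4.47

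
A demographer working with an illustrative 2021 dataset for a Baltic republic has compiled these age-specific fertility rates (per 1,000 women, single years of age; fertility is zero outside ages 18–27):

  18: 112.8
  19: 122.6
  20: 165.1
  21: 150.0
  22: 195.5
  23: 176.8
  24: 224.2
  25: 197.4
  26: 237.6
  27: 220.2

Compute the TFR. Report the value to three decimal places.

1.802

Sum of ASFRs = 112.8 + 122.6 + 165.1 + 150.0 + 195.5 + 176.8 + 224.2 + 197.4 + 237.6 + 220.2 = 1802.2
TFR = 1802.2 / 1000 = 1.8022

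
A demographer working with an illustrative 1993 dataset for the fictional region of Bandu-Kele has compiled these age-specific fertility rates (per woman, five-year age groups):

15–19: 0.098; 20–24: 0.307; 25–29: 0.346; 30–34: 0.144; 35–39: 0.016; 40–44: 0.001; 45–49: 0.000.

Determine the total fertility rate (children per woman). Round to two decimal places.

4.56

Sum of ASFRs = 0.098 + 0.307 + 0.346 + 0.144 + 0.016 + 0.001 + 0.000 = 0.912
TFR = 5 × 0.912 = 4.56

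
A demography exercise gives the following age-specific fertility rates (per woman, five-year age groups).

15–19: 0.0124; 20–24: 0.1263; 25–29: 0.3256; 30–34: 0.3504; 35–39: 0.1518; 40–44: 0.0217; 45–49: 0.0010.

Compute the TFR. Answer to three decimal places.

4.946

Sum of ASFRs = 0.0124 + 0.1263 + 0.3256 + 0.3504 + 0.1518 + 0.0217 + 0.0010 = 0.9892
TFR = 5 × 0.9892 = 4.946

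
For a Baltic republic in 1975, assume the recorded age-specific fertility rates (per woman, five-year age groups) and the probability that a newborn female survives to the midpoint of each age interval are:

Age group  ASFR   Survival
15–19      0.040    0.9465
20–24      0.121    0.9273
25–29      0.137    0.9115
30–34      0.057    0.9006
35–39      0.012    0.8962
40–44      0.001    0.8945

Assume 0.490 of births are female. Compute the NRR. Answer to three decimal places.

0.828

Proportion female at birth = 0.490.
Per-age-group product (5 × ASFR × survival probability):
  15–19: 5 × 0.040 × 0.9465 = 0.18930
  20–24: 5 × 0.121 × 0.9273 = 0.56102
  25–29: 5 × 0.137 × 0.9115 = 0.62438
  30–34: 5 × 0.057 × 0.9006 = 0.25667
  35–39: 5 × 0.012 × 0.8962 = 0.05377
  40–44: 5 × 0.001 × 0.8945 = 0.00447
Sum = 1.68961
NRR = 0.490 × 1.68961 = 0.82791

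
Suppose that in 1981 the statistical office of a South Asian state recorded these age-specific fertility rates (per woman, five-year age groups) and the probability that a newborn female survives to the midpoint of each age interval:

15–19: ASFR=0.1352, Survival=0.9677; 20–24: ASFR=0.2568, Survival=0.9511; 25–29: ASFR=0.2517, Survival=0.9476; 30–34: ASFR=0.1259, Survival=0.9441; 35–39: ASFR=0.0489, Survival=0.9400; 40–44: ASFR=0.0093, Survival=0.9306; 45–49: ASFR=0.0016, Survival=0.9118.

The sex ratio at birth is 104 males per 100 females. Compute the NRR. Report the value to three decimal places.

Proportion female at birth = 100 / (100 + 104) = 0.49020.
Survival-weighted fertility by age (5·fₓ·Sₓ):
  15–19: 5 × 0.1352 × 0.9677 = 0.65417
  20–24: 5 × 0.2568 × 0.9511 = 1.22121
  25–29: 5 × 0.2517 × 0.9476 = 1.19255
  30–34: 5 × 0.1259 × 0.9441 = 0.59431
  35–39: 5 × 0.0489 × 0.9400 = 0.22983
  40–44: 5 × 0.0093 × 0.9306 = 0.04327
  45–49: 5 × 0.0016 × 0.9118 = 0.00729
Sum = 3.94263
NRR = 0.49020 × 3.94263 = 1.93268

1.933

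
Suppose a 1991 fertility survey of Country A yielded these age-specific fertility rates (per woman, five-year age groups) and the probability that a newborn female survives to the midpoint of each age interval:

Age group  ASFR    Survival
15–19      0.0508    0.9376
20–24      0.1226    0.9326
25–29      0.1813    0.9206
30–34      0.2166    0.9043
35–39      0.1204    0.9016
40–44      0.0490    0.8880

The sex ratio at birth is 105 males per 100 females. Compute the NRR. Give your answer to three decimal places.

1.651

Proportion female at birth = 100 / (100 + 105) = 0.48780.
Each age group contributes 5 × ASFR × survival:
  15–19: 5 × 0.0508 × 0.9376 = 0.23815
  20–24: 5 × 0.1226 × 0.9326 = 0.57168
  25–29: 5 × 0.1813 × 0.9206 = 0.83452
  30–34: 5 × 0.2166 × 0.9043 = 0.97936
  35–39: 5 × 0.1204 × 0.9016 = 0.54276
  40–44: 5 × 0.0490 × 0.8880 = 0.21756
Sum = 3.38403
NRR = 0.48780 × 3.38403 = 1.65073
An NRR exceeding 1 indicates intrinsic growth under these rates.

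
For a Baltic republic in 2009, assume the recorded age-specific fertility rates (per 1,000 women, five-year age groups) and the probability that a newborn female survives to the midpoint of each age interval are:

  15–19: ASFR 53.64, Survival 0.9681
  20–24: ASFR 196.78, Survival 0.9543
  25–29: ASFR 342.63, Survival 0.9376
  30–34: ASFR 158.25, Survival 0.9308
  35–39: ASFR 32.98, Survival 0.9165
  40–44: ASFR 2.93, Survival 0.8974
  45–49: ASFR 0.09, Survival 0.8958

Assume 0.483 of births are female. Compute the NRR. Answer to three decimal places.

1.790

Proportion female at birth = 0.483.
Weighting each age-specific rate by interval width and survival:
  15–19: 5 × 53.64/1000 × 0.9681 = 0.25964
  20–24: 5 × 196.78/1000 × 0.9543 = 0.93894
  25–29: 5 × 342.63/1000 × 0.9376 = 1.60625
  30–34: 5 × 158.25/1000 × 0.9308 = 0.73650
  35–39: 5 × 32.98/1000 × 0.9165 = 0.15113
  40–44: 5 × 2.93/1000 × 0.8974 = 0.01315
  45–49: 5 × 0.09/1000 × 0.8958 = 0.00040
Sum = 3.70601
NRR = 0.483 × 3.70601 = 1.79000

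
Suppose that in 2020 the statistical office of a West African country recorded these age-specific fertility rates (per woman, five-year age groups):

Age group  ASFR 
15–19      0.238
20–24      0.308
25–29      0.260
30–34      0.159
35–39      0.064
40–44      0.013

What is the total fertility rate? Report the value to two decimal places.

Sum of ASFRs = 0.238 + 0.308 + 0.260 + 0.159 + 0.064 + 0.013 = 1.042
TFR = 5 × 1.042 = 5.21

5.21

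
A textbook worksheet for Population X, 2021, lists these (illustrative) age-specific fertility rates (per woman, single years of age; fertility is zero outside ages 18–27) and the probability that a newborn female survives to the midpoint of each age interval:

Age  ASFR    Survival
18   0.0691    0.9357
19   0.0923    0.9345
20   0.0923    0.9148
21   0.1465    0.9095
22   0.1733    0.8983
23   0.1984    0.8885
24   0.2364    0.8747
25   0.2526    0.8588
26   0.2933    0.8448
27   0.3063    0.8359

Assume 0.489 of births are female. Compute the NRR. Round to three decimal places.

Proportion female at birth = 0.489.
Each age group contributes 1 × ASFR × survival:
  18: 1 × 0.0691 × 0.9357 = 0.06466
  19: 1 × 0.0923 × 0.9345 = 0.08625
  20: 1 × 0.0923 × 0.9148 = 0.08444
  21: 1 × 0.1465 × 0.9095 = 0.13324
  22: 1 × 0.1733 × 0.8983 = 0.15568
  23: 1 × 0.1984 × 0.8885 = 0.17628
  24: 1 × 0.2364 × 0.8747 = 0.20678
  25: 1 × 0.2526 × 0.8588 = 0.21693
  26: 1 × 0.2933 × 0.8448 = 0.24778
  27: 1 × 0.3063 × 0.8359 = 0.25604
Sum = 1.62808
NRR = 0.489 × 1.62808 = 0.79613

0.796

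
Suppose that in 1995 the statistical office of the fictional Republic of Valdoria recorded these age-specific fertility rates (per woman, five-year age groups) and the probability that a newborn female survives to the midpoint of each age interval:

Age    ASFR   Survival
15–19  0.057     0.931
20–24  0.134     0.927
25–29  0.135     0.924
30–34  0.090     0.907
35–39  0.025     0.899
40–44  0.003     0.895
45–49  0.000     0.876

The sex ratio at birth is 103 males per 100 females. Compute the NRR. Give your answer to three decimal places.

1.007

Proportion female at birth = 100 / (100 + 103) = 0.49261.
Weighting each age-specific rate by interval width and survival:
  15–19: 5 × 0.057 × 0.931 = 0.26534
  20–24: 5 × 0.134 × 0.927 = 0.62109
  25–29: 5 × 0.135 × 0.924 = 0.62370
  30–34: 5 × 0.090 × 0.907 = 0.40815
  35–39: 5 × 0.025 × 0.899 = 0.11238
  40–44: 5 × 0.003 × 0.895 = 0.01343
  45–49: 5 × 0.000 × 0.876 = 0.00000
Sum = 2.04409
NRR = 0.49261 × 2.04409 = 1.00694
With NRR above 1 the population is above replacement fertility.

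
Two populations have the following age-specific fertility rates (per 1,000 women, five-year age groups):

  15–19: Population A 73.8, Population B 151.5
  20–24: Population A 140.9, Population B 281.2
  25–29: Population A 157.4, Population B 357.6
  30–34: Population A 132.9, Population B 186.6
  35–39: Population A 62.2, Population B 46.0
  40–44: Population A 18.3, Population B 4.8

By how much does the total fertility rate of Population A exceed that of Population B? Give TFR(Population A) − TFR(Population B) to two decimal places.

Population A:
  Sum of ASFRs = 73.8 + 140.9 + 157.4 + 132.9 + 62.2 + 18.3 = 585.5
  TFR = 5 × 585.5 / 1000 = 2.9275
Population B:
  Sum of ASFRs = 151.5 + 281.2 + 357.6 + 186.6 + 46.0 + 4.8 = 1027.7
  TFR = 5 × 1027.7 / 1000 = 5.1385
Difference = 2.9275 − 5.1385 = -2.211

-2.21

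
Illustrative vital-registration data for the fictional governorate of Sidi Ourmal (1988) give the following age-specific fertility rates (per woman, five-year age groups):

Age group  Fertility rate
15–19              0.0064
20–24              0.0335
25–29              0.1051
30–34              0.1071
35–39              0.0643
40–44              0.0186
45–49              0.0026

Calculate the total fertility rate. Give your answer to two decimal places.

1.69

Sum of ASFRs = 0.0064 + 0.0335 + 0.1051 + 0.1071 + 0.0643 + 0.0186 + 0.0026 = 0.3376
TFR = 5 × 0.3376 = 1.688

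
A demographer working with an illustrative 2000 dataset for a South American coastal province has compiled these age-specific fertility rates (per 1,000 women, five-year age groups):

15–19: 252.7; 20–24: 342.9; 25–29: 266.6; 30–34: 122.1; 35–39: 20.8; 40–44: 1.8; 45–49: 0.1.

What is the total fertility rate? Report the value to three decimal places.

Sum of ASFRs = 252.7 + 342.9 + 266.6 + 122.1 + 20.8 + 1.8 + 0.1 = 1007.0
TFR = 5 × 1007.0 / 1000 = 5.035

5.035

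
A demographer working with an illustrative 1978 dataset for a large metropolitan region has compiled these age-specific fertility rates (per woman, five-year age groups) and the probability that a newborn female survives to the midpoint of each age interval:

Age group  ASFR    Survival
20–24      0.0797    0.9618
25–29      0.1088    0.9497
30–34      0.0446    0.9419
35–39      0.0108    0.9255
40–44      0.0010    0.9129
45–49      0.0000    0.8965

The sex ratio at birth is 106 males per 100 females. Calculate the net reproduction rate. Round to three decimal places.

0.565

Proportion female at birth = 100 / (100 + 106) = 0.48544.
Weighting each age-specific rate by interval width and survival:
  20–24: 5 × 0.0797 × 0.9618 = 0.38328
  25–29: 5 × 0.1088 × 0.9497 = 0.51664
  30–34: 5 × 0.0446 × 0.9419 = 0.21004
  35–39: 5 × 0.0108 × 0.9255 = 0.04998
  40–44: 5 × 0.0010 × 0.9129 = 0.00456
  45–49: 5 × 0.0000 × 0.8965 = 0.00000
Sum = 1.16450
NRR = 0.48544 × 1.16450 = 0.56529
With NRR below 1 the population is below replacement fertility.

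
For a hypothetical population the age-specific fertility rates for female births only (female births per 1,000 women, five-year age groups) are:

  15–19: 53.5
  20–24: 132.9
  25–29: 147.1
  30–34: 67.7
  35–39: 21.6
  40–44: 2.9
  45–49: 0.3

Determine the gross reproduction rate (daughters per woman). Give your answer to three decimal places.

2.130

Sum of female ASFRs = 53.5 + 132.9 + 147.1 + 67.7 + 21.6 + 2.9 + 0.3 = 426.0
GRR = 5 × 426.0 / 1000 = 2.13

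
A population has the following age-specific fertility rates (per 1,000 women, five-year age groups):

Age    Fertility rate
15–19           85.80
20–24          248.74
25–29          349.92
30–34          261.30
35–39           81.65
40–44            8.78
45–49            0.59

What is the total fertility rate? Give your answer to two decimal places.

5.18

Sum of ASFRs = 85.80 + 248.74 + 349.92 + 261.30 + 81.65 + 8.78 + 0.59 = 1036.78
TFR = 5 × 1036.78 / 1000 = 5.1839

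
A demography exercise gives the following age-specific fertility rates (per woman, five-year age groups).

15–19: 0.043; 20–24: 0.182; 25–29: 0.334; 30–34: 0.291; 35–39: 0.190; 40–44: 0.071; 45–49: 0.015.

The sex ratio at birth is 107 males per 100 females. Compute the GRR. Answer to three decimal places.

2.720

Proportion female at birth = 100 / (100 + 107) = 0.48309.
Sum of ASFRs = 0.043 + 0.182 + 0.334 + 0.291 + 0.190 + 0.071 + 0.015 = 1.126
TFR = 5 × 1.126 = 5.63
GRR = 0.48309 × 5.63 = 2.71980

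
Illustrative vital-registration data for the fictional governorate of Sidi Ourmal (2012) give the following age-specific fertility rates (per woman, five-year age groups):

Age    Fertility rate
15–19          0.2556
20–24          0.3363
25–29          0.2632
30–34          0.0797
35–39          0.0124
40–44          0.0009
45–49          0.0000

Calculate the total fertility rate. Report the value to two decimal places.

Sum of ASFRs = 0.2556 + 0.3363 + 0.2632 + 0.0797 + 0.0124 + 0.0009 + 0.0000 = 0.9481
TFR = 5 × 0.9481 = 4.7405

4.74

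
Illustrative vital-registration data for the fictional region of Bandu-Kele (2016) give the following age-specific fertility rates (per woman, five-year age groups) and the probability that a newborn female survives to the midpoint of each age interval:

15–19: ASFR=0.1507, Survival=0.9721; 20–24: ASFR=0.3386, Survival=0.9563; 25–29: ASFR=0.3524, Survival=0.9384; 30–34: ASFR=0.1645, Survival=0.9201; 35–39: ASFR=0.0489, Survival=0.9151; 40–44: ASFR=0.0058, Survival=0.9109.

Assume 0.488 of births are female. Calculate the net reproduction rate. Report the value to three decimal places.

Proportion female at birth = 0.488.
Each age group contributes 5 × ASFR × survival:
  15–19: 5 × 0.1507 × 0.9721 = 0.73248
  20–24: 5 × 0.3386 × 0.9563 = 1.61902
  25–29: 5 × 0.3524 × 0.9384 = 1.65346
  30–34: 5 × 0.1645 × 0.9201 = 0.75678
  35–39: 5 × 0.0489 × 0.9151 = 0.22374
  40–44: 5 × 0.0058 × 0.9109 = 0.02642
Sum = 5.01190
NRR = 0.488 × 5.01190 = 2.44581

2.446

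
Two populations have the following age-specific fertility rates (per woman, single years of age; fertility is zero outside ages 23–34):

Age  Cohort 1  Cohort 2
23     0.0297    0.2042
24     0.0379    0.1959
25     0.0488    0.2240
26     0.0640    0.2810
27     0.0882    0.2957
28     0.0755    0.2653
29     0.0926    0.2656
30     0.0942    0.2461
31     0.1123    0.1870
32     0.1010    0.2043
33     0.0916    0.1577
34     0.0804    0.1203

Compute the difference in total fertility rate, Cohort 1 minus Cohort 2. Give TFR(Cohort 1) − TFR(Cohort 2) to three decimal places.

-1.731

Cohort 1:
  Sum of ASFRs = 0.0297 + 0.0379 + 0.0488 + 0.0640 + 0.0882 + 0.0755 + 0.0926 + 0.0942 + 0.1123 + 0.1010 + 0.0916 + 0.0804 = 0.9162
  TFR = 0.9162
Cohort 2:
  Sum of ASFRs = 0.2042 + 0.1959 + 0.2240 + 0.2810 + 0.2957 + 0.2653 + 0.2656 + 0.2461 + 0.1870 + 0.2043 + 0.1577 + 0.1203 = 2.6471
  TFR = 2.6471
Difference = 0.9162 − 2.6471 = -1.7309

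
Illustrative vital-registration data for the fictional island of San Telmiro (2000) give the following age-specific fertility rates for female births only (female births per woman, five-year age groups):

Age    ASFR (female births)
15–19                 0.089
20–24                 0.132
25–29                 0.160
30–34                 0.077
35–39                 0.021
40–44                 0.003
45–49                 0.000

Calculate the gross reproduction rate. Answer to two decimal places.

2.41

Sum of female ASFRs = 0.089 + 0.132 + 0.160 + 0.077 + 0.021 + 0.003 + 0.000 = 0.482
GRR = 5 × 0.482 = 2.41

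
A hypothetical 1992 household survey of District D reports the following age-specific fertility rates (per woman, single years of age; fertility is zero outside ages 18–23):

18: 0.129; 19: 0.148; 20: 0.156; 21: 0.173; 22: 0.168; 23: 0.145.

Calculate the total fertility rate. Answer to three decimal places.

Sum of ASFRs = 0.129 + 0.148 + 0.156 + 0.173 + 0.168 + 0.145 = 0.919
TFR = 0.919

0.919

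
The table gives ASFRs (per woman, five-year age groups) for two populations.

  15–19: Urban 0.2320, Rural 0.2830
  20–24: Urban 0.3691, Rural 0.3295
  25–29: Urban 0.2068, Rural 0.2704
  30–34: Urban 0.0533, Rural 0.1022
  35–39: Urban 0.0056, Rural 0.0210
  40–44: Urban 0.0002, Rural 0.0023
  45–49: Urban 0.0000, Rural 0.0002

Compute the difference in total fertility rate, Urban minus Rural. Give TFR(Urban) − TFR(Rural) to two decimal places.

Urban:
  Sum of ASFRs = 0.2320 + 0.3691 + 0.2068 + 0.0533 + 0.0056 + 0.0002 + 0.0000 = 0.8670
  TFR = 5 × 0.8670 = 4.335
Rural:
  Sum of ASFRs = 0.2830 + 0.3295 + 0.2704 + 0.1022 + 0.0210 + 0.0023 + 0.0002 = 1.0086
  TFR = 5 × 1.0086 = 5.043
Difference = 4.335 − 5.043 = -0.708

-0.71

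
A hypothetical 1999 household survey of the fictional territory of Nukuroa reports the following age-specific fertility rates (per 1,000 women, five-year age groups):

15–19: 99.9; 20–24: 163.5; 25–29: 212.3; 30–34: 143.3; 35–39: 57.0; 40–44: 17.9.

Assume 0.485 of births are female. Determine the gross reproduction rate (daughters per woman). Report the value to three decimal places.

1.683

Proportion female at birth = 0.485.
Sum of ASFRs = 99.9 + 163.5 + 212.3 + 143.3 + 57.0 + 17.9 = 693.9
TFR = 5 × 693.9 / 1000 = 3.4695
GRR = 0.485 × 3.4695 = 1.68271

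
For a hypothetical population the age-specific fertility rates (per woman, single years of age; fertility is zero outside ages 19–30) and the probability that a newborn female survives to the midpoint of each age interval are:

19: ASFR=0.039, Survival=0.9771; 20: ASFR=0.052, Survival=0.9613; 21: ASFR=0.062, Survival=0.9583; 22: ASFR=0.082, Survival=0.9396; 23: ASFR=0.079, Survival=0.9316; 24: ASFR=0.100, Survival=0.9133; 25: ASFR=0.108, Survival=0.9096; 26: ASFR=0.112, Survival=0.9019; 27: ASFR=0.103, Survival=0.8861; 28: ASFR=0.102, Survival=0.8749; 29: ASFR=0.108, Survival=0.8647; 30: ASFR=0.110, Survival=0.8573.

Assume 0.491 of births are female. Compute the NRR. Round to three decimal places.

Proportion female at birth = 0.491.
Per-age-group product (1 × ASFR × survival probability):
  19: 1 × 0.039 × 0.9771 = 0.03811
  20: 1 × 0.052 × 0.9613 = 0.04999
  21: 1 × 0.062 × 0.9583 = 0.05941
  22: 1 × 0.082 × 0.9396 = 0.07705
  23: 1 × 0.079 × 0.9316 = 0.07360
  24: 1 × 0.100 × 0.9133 = 0.09133
  25: 1 × 0.108 × 0.9096 = 0.09824
  26: 1 × 0.112 × 0.9019 = 0.10101
  27: 1 × 0.103 × 0.8861 = 0.09127
  28: 1 × 0.102 × 0.8749 = 0.08924
  29: 1 × 0.108 × 0.8647 = 0.09339
  30: 1 × 0.110 × 0.8573 = 0.09430
Sum = 0.95694
NRR = 0.491 × 0.95694 = 0.46986
With NRR below 1 the population is below replacement fertility.

0.470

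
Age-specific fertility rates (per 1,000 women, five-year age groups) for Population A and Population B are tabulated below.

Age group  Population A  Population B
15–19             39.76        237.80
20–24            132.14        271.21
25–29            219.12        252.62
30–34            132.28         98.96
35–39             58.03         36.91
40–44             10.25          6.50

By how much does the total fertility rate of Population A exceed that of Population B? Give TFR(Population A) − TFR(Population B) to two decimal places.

-1.56

Population A:
  Sum of ASFRs = 39.76 + 132.14 + 219.12 + 132.28 + 58.03 + 10.25 = 591.58
  TFR = 5 × 591.58 / 1000 = 2.9579
Population B:
  Sum of ASFRs = 237.80 + 271.21 + 252.62 + 98.96 + 36.91 + 6.50 = 904.00
  TFR = 5 × 904.00 / 1000 = 4.52
Difference = 2.9579 − 4.52 = -1.5621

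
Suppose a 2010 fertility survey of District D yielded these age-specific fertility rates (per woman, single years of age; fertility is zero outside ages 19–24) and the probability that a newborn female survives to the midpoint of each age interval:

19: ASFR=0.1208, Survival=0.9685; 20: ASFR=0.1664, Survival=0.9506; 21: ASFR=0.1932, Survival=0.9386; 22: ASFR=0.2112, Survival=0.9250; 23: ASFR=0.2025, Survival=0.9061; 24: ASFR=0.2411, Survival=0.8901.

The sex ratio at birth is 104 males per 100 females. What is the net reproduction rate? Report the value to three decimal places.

Proportion female at birth = 100 / (100 + 104) = 0.49020.
Weighting each age-specific rate by interval width and survival:
  19: 1 × 0.1208 × 0.9685 = 0.11699
  20: 1 × 0.1664 × 0.9506 = 0.15818
  21: 1 × 0.1932 × 0.9386 = 0.18134
  22: 1 × 0.2112 × 0.9250 = 0.19536
  23: 1 × 0.2025 × 0.9061 = 0.18349
  24: 1 × 0.2411 × 0.8901 = 0.21460
Sum = 1.04996
NRR = 0.49020 × 1.04996 = 0.51469
With NRR below 1 the population is below replacement fertility.

0.515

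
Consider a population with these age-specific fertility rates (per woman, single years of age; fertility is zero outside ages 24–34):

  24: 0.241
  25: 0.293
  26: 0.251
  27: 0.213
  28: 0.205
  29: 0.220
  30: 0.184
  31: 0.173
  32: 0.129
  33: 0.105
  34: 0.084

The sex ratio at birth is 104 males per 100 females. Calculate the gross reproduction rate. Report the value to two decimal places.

1.03

Proportion female at birth = 100 / (100 + 104) = 0.49020.
Sum of ASFRs = 0.241 + 0.293 + 0.251 + 0.213 + 0.205 + 0.220 + 0.184 + 0.173 + 0.129 + 0.105 + 0.084 = 2.098
TFR = 2.098
GRR = 0.49020 × 2.098 = 1.02844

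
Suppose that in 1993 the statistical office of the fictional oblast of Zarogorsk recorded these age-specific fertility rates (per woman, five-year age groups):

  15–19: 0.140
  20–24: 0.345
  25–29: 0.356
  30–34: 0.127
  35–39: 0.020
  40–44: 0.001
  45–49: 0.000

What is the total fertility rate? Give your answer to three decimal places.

Sum of ASFRs = 0.140 + 0.345 + 0.356 + 0.127 + 0.020 + 0.001 + 0.000 = 0.989
TFR = 5 × 0.989 = 4.945

4.945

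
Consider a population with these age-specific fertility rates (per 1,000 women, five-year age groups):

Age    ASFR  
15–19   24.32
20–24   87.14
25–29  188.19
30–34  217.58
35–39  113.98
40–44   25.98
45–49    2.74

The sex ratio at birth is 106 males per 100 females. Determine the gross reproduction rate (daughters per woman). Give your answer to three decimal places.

1.602

Proportion female at birth = 100 / (100 + 106) = 0.48544.
Sum of ASFRs = 24.32 + 87.14 + 188.19 + 217.58 + 113.98 + 25.98 + 2.74 = 659.93
TFR = 5 × 659.93 / 1000 = 3.29965
GRR = 0.48544 × 3.29965 = 1.60178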